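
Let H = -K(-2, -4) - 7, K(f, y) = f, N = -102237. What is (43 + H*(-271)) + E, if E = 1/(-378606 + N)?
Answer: 672218513/480843 ≈ 1398.0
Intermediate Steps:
H = -5 (H = -1*(-2) - 7 = 2 - 7 = -5)
E = -1/480843 (E = 1/(-378606 - 102237) = 1/(-480843) = -1/480843 ≈ -2.0797e-6)
(43 + H*(-271)) + E = (43 - 5*(-271)) - 1/480843 = (43 + 1355) - 1/480843 = 1398 - 1/480843 = 672218513/480843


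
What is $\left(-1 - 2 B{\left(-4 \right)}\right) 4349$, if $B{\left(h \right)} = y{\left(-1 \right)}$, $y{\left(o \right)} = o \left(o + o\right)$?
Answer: $-21745$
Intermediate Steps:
$y{\left(o \right)} = 2 o^{2}$ ($y{\left(o \right)} = o 2 o = 2 o^{2}$)
$B{\left(h \right)} = 2$ ($B{\left(h \right)} = 2 \left(-1\right)^{2} = 2 \cdot 1 = 2$)
$\left(-1 - 2 B{\left(-4 \right)}\right) 4349 = \left(-1 - 4\right) 4349 = \left(-5\right) 4349 = -21745$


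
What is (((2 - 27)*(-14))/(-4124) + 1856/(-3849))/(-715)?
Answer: 4500647/5674696170 ≈ 0.00079311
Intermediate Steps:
(((2 - 27)*(-14))/(-4124) + 1856/(-3849))/(-715) = (-25*(-14)*(-1/4124) + 1856*(-1/3849))*(-1/715) = (350*(-1/4124) - 1856/3849)*(-1/715) = (-175/2062 - 1856/3849)*(-1/715) = -4500647/7936638*(-1/715) = 4500647/5674696170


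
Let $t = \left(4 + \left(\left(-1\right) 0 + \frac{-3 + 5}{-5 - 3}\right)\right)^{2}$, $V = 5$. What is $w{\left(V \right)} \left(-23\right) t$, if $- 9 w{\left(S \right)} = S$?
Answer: $\frac{2875}{16} \approx 179.69$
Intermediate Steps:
$w{\left(S \right)} = - \frac{S}{9}$
$t = \frac{225}{16}$ ($t = \left(4 + \left(0 + \frac{2}{-8}\right)\right)^{2} = \left(4 + \left(0 + 2 \left(- \frac{1}{8}\right)\right)\right)^{2} = \left(4 + \left(0 - \frac{1}{4}\right)\right)^{2} = \left(4 - \frac{1}{4}\right)^{2} = \left(\frac{15}{4}\right)^{2} = \frac{225}{16} \approx 14.063$)
$w{\left(V \right)} \left(-23\right) t = \left(- \frac{1}{9}\right) 5 \left(-23\right) \frac{225}{16} = \left(- \frac{5}{9}\right) \left(-23\right) \frac{225}{16} = \frac{115}{9} \cdot \frac{225}{16} = \frac{2875}{16}$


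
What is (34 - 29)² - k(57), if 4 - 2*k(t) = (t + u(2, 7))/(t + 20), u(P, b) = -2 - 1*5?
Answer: 1796/77 ≈ 23.325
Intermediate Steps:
u(P, b) = -7 (u(P, b) = -2 - 5 = -7)
k(t) = 2 - (-7 + t)/(2*(20 + t)) (k(t) = 2 - (t - 7)/(2*(t + 20)) = 2 - (-7 + t)/(2*(20 + t)))
(34 - 29)² - k(57) = (34 - 29)² - 3*(29 + 57)/(2*(20 + 57)) = 5² - 3*86/(2*77) = 25 - 3*86/(2*77) = 25 - 1*129/77 = 25 - 129/77 = 1796/77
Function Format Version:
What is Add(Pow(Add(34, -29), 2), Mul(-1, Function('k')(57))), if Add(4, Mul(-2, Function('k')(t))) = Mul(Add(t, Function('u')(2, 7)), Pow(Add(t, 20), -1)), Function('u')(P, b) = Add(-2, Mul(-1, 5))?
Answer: Rational(1796, 77) ≈ 23.325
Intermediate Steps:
Function('u')(P, b) = -7 (Function('u')(P, b) = Add(-2, -5) = -7)
Function('k')(t) = Add(2, Mul(Rational(-1, 2), Pow(Add(20, t), -1), Add(-7, t))) (Function('k')(t) = Add(2, Mul(Rational(-1, 2), Mul(Add(t, -7), Pow(Add(t, 20), -1)))) = Add(2, Mul(Rational(-1, 2), Mul(Add(-7, t), Pow(Add(20, t), -1)))) = Add(2, Mul(Rational(-1, 2), Mul(Pow(Add(20, t), -1), Add(-7, t)))) = Add(2, Mul(Rational(-1, 2), Pow(Add(20, t), -1), Add(-7, t))))
Add(Pow(Add(34, -29), 2), Mul(-1, Function('k')(57))) = Add(Pow(Add(34, -29), 2), Mul(-1, Mul(Rational(3, 2), Pow(Add(20, 57), -1), Add(29, 57)))) = Add(Pow(5, 2), Mul(-1, Mul(Rational(3, 2), Pow(77, -1), 86))) = Add(25, Mul(-1, Mul(Rational(3, 2), Rational(1, 77), 86))) = Add(25, Mul(-1, Rational(129, 77))) = Add(25, Rational(-129, 77)) = Rational(1796, 77)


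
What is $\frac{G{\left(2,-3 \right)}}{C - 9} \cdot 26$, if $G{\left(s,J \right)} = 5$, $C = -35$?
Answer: $- \frac{65}{22} \approx -2.9545$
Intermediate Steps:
$\frac{G{\left(2,-3 \right)}}{C - 9} \cdot 26 = \frac{1}{-35 - 9} \cdot 5 \cdot 26 = \frac{1}{-44} \cdot 5 \cdot 26 = \left(- \frac{1}{44}\right) 5 \cdot 26 = \left(- \frac{5}{44}\right) 26 = - \frac{65}{22}$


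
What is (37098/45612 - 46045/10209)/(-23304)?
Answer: 95637281/602865298224 ≈ 0.00015864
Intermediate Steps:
(37098/45612 - 46045/10209)/(-23304) = (37098*(1/45612) - 46045*1/10209)*(-1/23304) = (2061/2534 - 46045/10209)*(-1/23304) = -95637281/25869606*(-1/23304) = 95637281/602865298224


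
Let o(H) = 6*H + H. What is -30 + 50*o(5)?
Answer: 1720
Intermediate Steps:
o(H) = 7*H
-30 + 50*o(5) = -30 + 50*(7*5) = -30 + 50*35 = -30 + 1750 = 1720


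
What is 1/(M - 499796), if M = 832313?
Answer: 1/332517 ≈ 3.0074e-6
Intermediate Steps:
1/(M - 499796) = 1/(832313 - 499796) = 1/332517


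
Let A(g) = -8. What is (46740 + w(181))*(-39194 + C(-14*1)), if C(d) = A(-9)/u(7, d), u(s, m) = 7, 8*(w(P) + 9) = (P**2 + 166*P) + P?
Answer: -14981618247/7 ≈ -2.1402e+9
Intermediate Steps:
w(P) = -9 + P**2/8 + 167*P/8 (w(P) = -9 + ((P**2 + 166*P) + P)/8 = -9 + (P**2 + 167*P)/8 = -9 + (P**2/8 + 167*P/8) = -9 + P**2/8 + 167*P/8)
C(d) = -8/7
(46740 + w(181))*(-39194 + C(-14*1)) = (46740 + (-9 + (1/8)*181**2 + (167/8)*181))*(-39194 - 8/7) = (46740 + (-9 + (1/8)*32761 + 30227/8))*(-274366/7) = (46740 + (-9 + 32761/8 + 30227/8))*(-274366/7) = (46740 + 15729/2)*(-274366/7) = (109209/2)*(-274366/7) = -14981618247/7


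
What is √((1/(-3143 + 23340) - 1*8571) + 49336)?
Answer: 11*√137428184042/20197 ≈ 201.90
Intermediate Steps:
√((1/(-3143 + 23340) - 1*8571) + 49336) = √((1/20197 - 8571) + 49336) = √(-173108486/20197 + 49336) = √(823330706/20197) = 11*√137428184042/20197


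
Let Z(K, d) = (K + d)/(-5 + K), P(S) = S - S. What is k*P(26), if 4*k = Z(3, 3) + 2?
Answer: 0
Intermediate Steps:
P(S) = 0
Z(K, d) = (K + d)/(-5 + K)
k = -1/4 (k = ((3 + 3)/(-5 + 3) + 2)/4 = (6/(-2) + 2)/4 = (-1/2*6 + 2)/4 = (-3 + 2)/4 = (1/4)*(-1) = -1/4 ≈ -0.25000)
k*P(26) = -1/4*0 = 0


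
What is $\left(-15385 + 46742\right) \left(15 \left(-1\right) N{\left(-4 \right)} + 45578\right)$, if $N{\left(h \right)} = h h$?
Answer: $1421663666$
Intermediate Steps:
$N{\left(h \right)} = h^{2}$
$\left(-15385 + 46742\right) \left(15 \left(-1\right) N{\left(-4 \right)} + 45578\right) = \left(-15385 + 46742\right) \left(15 \left(-1\right) \left(-4\right)^{2} + 45578\right) = 31357 \left(\left(-15\right) 16 + 45578\right) = 31357 \left(-240 + 45578\right) = 31357 \cdot 45338 = 1421663666$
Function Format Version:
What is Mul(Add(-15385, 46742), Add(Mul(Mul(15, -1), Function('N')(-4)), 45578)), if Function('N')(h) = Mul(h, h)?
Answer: 1421663666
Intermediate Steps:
Function('N')(h) = Pow(h, 2)
Mul(Add(-15385, 46742), Add(Mul(Mul(15, -1), Function('N')(-4)), 45578)) = Mul(Add(-15385, 46742), Add(Mul(Mul(15, -1), Pow(-4, 2)), 45578)) = Mul(31357, Add(Mul(-15, 16), 45578)) = Mul(31357, Add(-240, 45578)) = Mul(31357, 45338) = 1421663666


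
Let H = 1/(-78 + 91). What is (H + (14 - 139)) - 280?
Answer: -5264/13 ≈ -404.92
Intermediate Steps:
H = 1/13 ≈ 0.076923
(H + (14 - 139)) - 280 = (1/13 + (14 - 139)) - 280 = (1/13 - 125) - 280 = -1624/13 - 280 = -5264/13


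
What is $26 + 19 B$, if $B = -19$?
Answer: $-335$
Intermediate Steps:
$26 + 19 B = 26 + 19 \left(-19\right) = 26 - 361 = -335$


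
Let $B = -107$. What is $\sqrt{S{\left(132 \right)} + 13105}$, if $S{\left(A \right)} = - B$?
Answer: $6 \sqrt{367} \approx 114.94$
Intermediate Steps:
$S{\left(A \right)} = 107$ ($S{\left(A \right)} = \left(-1\right) \left(-107\right) = 107$)
$\sqrt{S{\left(132 \right)} + 13105} = \sqrt{107 + 13105} = \sqrt{13212} = 6 \sqrt{367}$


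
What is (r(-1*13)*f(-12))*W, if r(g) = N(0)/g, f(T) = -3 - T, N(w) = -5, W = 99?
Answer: 4455/13 ≈ 342.69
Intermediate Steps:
r(g) = -5/g
(r(-1*13)*f(-12))*W = ((-5/((-1*13)))*(-3 - 1*(-12)))*99 = ((-5/(-13))*(-3 + 12))*99 = (-5*(-1/13)*9)*99 = ((5/13)*9)*99 = (45/13)*99 = 4455/13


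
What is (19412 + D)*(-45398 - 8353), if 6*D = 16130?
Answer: -1187915017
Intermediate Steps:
D = 8065/3 (D = (⅙)*16130 = 8065/3 ≈ 2688.3)
(19412 + D)*(-45398 - 8353) = (19412 + 8065/3)*(-45398 - 8353) = (66301/3)*(-53751) = -1187915017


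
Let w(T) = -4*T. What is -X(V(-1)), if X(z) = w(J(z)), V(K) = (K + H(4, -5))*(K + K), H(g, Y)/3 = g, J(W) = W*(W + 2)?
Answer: 1760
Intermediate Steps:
J(W) = W*(2 + W)
H(g, Y) = 3*g
V(K) = 2*K*(12 + K) (V(K) = (K + 3*4)*(K + K) = (K + 12)*(2*K) = (12 + K)*(2*K) = 2*K*(12 + K))
X(z) = -4*z*(2 + z)
-X(V(-1)) = -(-4)*2*(-1)*(12 - 1)*(2 + 2*(-1)*(12 - 1)) = -(-4)*2*(-1)*11*(2 + 2*(-1)*11) = -(-4)*(-22)*(2 - 22) = -(-4)*(-22)*(-20) = -1*(-1760) = 1760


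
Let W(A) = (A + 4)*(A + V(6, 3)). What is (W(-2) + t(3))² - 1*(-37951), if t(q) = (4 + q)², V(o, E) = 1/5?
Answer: 1000304/25 ≈ 40012.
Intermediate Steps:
V(o, E) = ⅕
W(A) = (4 + A)*(⅕ + A) (W(A) = (A + 4)*(A + ⅕) = (4 + A)*(⅕ + A))
(W(-2) + t(3))² - 1*(-37951) = ((⅘ + (-2)² + (21/5)*(-2)) + (4 + 3)²)² - 1*(-37951) = ((⅘ + 4 - 42/5) + 7²)² + 37951 = (-18/5 + 49)² + 37951 = (227/5)² + 37951 = 51529/25 + 37951 = 1000304/25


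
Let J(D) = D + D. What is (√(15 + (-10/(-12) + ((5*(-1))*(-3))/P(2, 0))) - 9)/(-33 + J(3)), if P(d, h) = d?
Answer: ⅓ - √210/81 ≈ 0.15443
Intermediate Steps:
J(D) = 2*D
(√(15 + (-10/(-12) + ((5*(-1))*(-3))/P(2, 0))) - 9)/(-33 + J(3)) = (√(15 + (-10/(-12) + ((5*(-1))*(-3))/2)) - 9)/(-33 + 2*3) = (√(15 + (-10*(-1/12) - 5*(-3)*(½))) - 9)/(-33 + 6) = (√(15 + (⅚ + 15*(½))) - 9)/(-27) = (√(15 + (⅚ + 15/2)) - 9)*(-1/27) = (√(15 + 25/3) - 9)*(-1/27) = (√(70/3) - 9)*(-1/27) = (√210/3 - 9)*(-1/27) = (-9 + √210/3)*(-1/27) = ⅓ - √210/81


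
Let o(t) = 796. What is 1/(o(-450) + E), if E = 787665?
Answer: 1/788461 ≈ 1.2683e-6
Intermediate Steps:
1/(o(-450) + E) = 1/(796 + 787665) = 1/788461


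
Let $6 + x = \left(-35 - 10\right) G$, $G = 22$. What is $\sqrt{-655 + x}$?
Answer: $i \sqrt{1651} \approx 40.633 i$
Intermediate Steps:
$x = -996$ ($x = -6 + \left(-35 - 10\right) 22 = -6 - 990 = -996$)
$\sqrt{-655 + x} = \sqrt{-655 - 996} = \sqrt{-1651} = i \sqrt{1651}$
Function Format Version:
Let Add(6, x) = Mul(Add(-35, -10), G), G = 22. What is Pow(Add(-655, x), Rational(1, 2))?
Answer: Mul(I, Pow(1651, Rational(1, 2))) ≈ Mul(40.633, I)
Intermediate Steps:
x = -996 (x = Add(-6, Mul(Add(-35, -10), 22)) = Add(-6, Mul(-45, 22)) = Add(-6, -990) = -996)
Pow(Add(-655, x), Rational(1, 2)) = Pow(Add(-655, -996), Rational(1, 2)) = Pow(-1651, Rational(1, 2)) = Mul(I, Pow(1651, Rational(1, 2)))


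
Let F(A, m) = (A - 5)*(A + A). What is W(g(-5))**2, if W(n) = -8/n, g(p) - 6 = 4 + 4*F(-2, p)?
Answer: 16/3721 ≈ 0.0042999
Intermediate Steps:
F(A, m) = 2*A*(-5 + A) (F(A, m) = (-5 + A)*(2*A) = 2*A*(-5 + A))
g(p) = 122 (g(p) = 6 + (4 + 4*(2*(-2)*(-5 - 2))) = 6 + (4 + 4*(2*(-2)*(-7))) = 6 + (4 + 4*28) = 6 + (4 + 112) = 6 + 116 = 122)
W(g(-5))**2 = (-8/122)**2 = (-8*1/122)**2 = (-4/61)**2 = 16/3721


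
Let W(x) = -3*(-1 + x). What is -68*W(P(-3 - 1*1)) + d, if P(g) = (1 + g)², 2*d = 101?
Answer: 3365/2 ≈ 1682.5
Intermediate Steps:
d = 101/2 (d = (½)*101 = 101/2 ≈ 50.500)
W(x) = 3 - 3*x
-68*W(P(-3 - 1*1)) + d = -68*(3 - 3*(1 + (-3 - 1*1))²) + 101/2 = -68*(3 - 3*(1 + (-3 - 1))²) + 101/2 = -68*(3 - 3*(1 - 4)²) + 101/2 = -68*(3 - 3*(-3)²) + 101/2 = -68*(3 - 3*9) + 101/2 = -68*(3 - 27) + 101/2 = -68*(-24) + 101/2 = 1632 + 101/2 = 3365/2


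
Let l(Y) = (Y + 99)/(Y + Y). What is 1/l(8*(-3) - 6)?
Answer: -20/23 ≈ -0.86957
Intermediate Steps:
l(Y) = (99 + Y)/(2*Y) (l(Y) = (99 + Y)/((2*Y)) = (99 + Y)*(1/(2*Y)) = (99 + Y)/(2*Y))
1/l(8*(-3) - 6) = 1/((99 + (8*(-3) - 6))/(2*(8*(-3) - 6))) = 1/((99 + (-24 - 6))/(2*(-24 - 6))) = 1/((½)*(99 - 30)/(-30)) = 1/((½)*(-1/30)*69) = 1/(-23/20) = -20/23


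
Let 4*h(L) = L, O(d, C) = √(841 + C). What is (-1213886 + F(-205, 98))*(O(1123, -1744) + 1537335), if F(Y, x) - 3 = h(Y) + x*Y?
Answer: -7588434681495/4 - 4936097*I*√903/4 ≈ -1.8971e+12 - 3.7082e+7*I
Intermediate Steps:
h(L) = L/4
F(Y, x) = 3 + Y/4 + Y*x (F(Y, x) = 3 + (Y/4 + x*Y) = 3 + (Y/4 + Y*x) = 3 + Y/4 + Y*x)
(-1213886 + F(-205, 98))*(O(1123, -1744) + 1537335) = (-1213886 + (3 + (¼)*(-205) - 205*98))*(√(841 - 1744) + 1537335) = (-1213886 + (3 - 205/4 - 20090))*(√(-903) + 1537335) = (-1213886 - 80553/4)*(I*√903 + 1537335) = -4936097*(1537335 + I*√903)/4 = -7588434681495/4 - 4936097*I*√903/4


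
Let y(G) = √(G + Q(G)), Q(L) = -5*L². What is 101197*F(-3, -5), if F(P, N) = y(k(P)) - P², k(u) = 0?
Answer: -910773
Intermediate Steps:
y(G) = √(G - 5*G²)
F(P, N) = -P² (F(P, N) = √(0*(1 - 5*0)) - P² = √(0*(1 + 0)) - P² = √(0*1) - P² = √0 - P² = 0 - P² = -P²)
101197*F(-3, -5) = 101197*(-1*(-3)²) = 101197*(-1*9) = 101197*(-9) = -910773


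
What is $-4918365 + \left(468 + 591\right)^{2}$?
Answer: $-3796884$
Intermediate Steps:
$-4918365 + \left(468 + 591\right)^{2} = -4918365 + 1059^{2} = -4918365 + 1121481 = -3796884$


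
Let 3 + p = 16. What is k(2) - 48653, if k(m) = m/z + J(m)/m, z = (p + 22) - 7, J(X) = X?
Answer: -681127/14 ≈ -48652.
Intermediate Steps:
p = 13 (p = -3 + 16 = 13)
z = 28 (z = (13 + 22) - 7 = 35 - 7 = 28)
k(m) = 1 + m/28 (k(m) = m/28 + m/m = m*(1/28) + 1 = m/28 + 1 = 1 + m/28)
k(2) - 48653 = (1 + (1/28)*2) - 48653 = (1 + 1/14) - 48653 = 15/14 - 48653 = -681127/14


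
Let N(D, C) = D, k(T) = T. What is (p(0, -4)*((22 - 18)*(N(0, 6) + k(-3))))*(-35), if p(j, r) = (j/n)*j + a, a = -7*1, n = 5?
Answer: -2940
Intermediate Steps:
a = -7
p(j, r) = -7 + j²/5 (p(j, r) = (j/5)*j - 7 = j²/5 - 7 = -7 + j²/5)
(p(0, -4)*((22 - 18)*(N(0, 6) + k(-3))))*(-35) = ((-7 + (⅕)*0²)*((22 - 18)*(0 - 3)))*(-35) = ((-7 + (⅕)*0)*(4*(-3)))*(-35) = ((-7 + 0)*(-12))*(-35) = -7*(-12)*(-35) = 84*(-35) = -2940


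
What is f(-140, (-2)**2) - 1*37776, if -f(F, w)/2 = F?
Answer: -37496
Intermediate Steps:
f(F, w) = -2*F
f(-140, (-2)**2) - 1*37776 = -2*(-140) - 1*37776 = 280 - 37776 = -37496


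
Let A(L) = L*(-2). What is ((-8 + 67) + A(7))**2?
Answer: 2025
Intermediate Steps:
A(L) = -2*L
((-8 + 67) + A(7))**2 = ((-8 + 67) - 2*7)**2 = (59 - 14)**2 = 45**2 = 2025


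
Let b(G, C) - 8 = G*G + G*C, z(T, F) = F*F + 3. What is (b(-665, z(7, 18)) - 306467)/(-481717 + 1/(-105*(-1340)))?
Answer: 11493642300/67777581899 ≈ 0.16958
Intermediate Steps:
z(T, F) = 3 + F² (z(T, F) = F² + 3 = 3 + F²)
b(G, C) = 8 + G² + C*G (b(G, C) = 8 + (G*G + G*C) = 8 + (G² + C*G) = 8 + G² + C*G)
(b(-665, z(7, 18)) - 306467)/(-481717 + 1/(-105*(-1340))) = ((8 + (-665)² + (3 + 18²)*(-665)) - 306467)/(-481717 + 1/(-105*(-1340))) = ((8 + 442225 + (3 + 324)*(-665)) - 306467)/(-481717 + 1/140700) = ((8 + 442225 + 327*(-665)) - 306467)/(-481717 + 1/140700) = ((8 + 442225 - 217455) - 306467)/(-67777581899/140700) = (224778 - 306467)*(-140700/67777581899) = -81689*(-140700/67777581899) = 11493642300/67777581899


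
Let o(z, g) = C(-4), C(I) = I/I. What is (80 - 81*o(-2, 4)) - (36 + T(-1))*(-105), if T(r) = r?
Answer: 3674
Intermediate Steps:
C(I) = 1
o(z, g) = 1
(80 - 81*o(-2, 4)) - (36 + T(-1))*(-105) = (80 - 81*1) - (36 - 1)*(-105) = (80 - 81) - 35*(-105) = -1 - 1*(-3675) = -1 + 3675 = 3674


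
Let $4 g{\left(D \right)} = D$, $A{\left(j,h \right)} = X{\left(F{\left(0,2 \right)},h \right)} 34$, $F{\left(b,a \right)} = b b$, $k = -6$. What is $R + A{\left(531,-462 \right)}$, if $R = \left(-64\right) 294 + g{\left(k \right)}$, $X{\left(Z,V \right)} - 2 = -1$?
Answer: $- \frac{37567}{2} \approx -18784.0$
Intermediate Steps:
$F{\left(b,a \right)} = b^{2}$
$X{\left(Z,V \right)} = 1$ ($X{\left(Z,V \right)} = 2 - 1 = 1$)
$A{\left(j,h \right)} = 34$ ($A{\left(j,h \right)} = 1 \cdot 34 = 34$)
$g{\left(D \right)} = \frac{D}{4}$
$R = - \frac{37635}{2}$ ($R = \left(-64\right) 294 + \frac{1}{4} \left(-6\right) = -18816 - \frac{3}{2} = - \frac{37635}{2} \approx -18818.0$)
$R + A{\left(531,-462 \right)} = - \frac{37635}{2} + 34 = - \frac{37567}{2}$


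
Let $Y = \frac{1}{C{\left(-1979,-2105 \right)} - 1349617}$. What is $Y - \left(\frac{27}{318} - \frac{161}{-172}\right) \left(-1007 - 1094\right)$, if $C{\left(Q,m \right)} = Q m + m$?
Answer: $\frac{55026403149627}{25653089468} \approx 2145.0$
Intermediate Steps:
$C{\left(Q,m \right)} = m + Q m$
$Y = \frac{1}{2814073}$ ($Y = \frac{1}{- 2105 \left(1 - 1979\right) - 1349617} = \frac{1}{\left(-2105\right) \left(-1978\right) - 1349617} = \frac{1}{4163690 - 1349617} = \frac{1}{2814073} \approx 3.5536 \cdot 10^{-7}$)
$Y - \left(\frac{27}{318} - \frac{161}{-172}\right) \left(-1007 - 1094\right) = \frac{1}{2814073} - \left(\frac{27}{318} - \frac{161}{-172}\right) \left(-1007 - 1094\right) = \frac{1}{2814073} - \left(27 \cdot \frac{1}{318} - - \frac{161}{172}\right) \left(-2101\right) = \frac{1}{2814073} - \left(\frac{9}{106} + \frac{161}{172}\right) \left(-2101\right) = \frac{1}{2814073} - \frac{9307}{9116} \left(-2101\right) = \frac{1}{2814073} - - \frac{19554007}{9116} = \frac{1}{2814073} + \frac{19554007}{9116} = \frac{55026403149627}{25653089468}$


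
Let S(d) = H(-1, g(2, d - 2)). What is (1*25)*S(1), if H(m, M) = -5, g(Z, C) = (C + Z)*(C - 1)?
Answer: -125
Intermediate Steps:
g(Z, C) = (-1 + C)*(C + Z) (g(Z, C) = (C + Z)*(-1 + C) = (-1 + C)*(C + Z))
S(d) = -5
(1*25)*S(1) = (1*25)*(-5) = 25*(-5) = -125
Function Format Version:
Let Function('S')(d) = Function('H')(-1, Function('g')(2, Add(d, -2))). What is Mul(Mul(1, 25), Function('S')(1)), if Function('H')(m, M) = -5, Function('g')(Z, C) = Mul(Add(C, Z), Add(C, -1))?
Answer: -125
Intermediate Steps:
Function('g')(Z, C) = Mul(Add(-1, C), Add(C, Z)) (Function('g')(Z, C) = Mul(Add(C, Z), Add(-1, C)) = Mul(Add(-1, C), Add(C, Z)))
Function('S')(d) = -5
Mul(Mul(1, 25), Function('S')(1)) = Mul(Mul(1, 25), -5) = Mul(25, -5) = -125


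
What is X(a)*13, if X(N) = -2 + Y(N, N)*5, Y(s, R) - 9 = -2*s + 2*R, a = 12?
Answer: 559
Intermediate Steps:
Y(s, R) = 9 - 2*s + 2*R (Y(s, R) = 9 + (-2*s + 2*R) = 9 - 2*s + 2*R)
X(N) = 43 (X(N) = -2 + (9 - 2*N + 2*N)*5 = -2 + 9*5 = -2 + 45 = 43)
X(a)*13 = 43*13 = 559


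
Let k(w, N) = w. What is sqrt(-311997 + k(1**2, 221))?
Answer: 2*I*sqrt(77999) ≈ 558.57*I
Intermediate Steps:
sqrt(-311997 + k(1**2, 221)) = sqrt(-311997 + 1**2) = sqrt(-311997 + 1) = sqrt(-311996) = 2*I*sqrt(77999)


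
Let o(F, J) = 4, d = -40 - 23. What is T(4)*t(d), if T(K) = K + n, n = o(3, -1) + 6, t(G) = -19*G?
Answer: 16758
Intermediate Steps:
d = -63
n = 10 (n = 4 + 6 = 10)
T(K) = 10 + K (T(K) = K + 10 = 10 + K)
T(4)*t(d) = (10 + 4)*(-19*(-63)) = 14*1197 = 16758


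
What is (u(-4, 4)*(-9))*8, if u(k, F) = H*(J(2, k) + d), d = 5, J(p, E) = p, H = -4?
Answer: 2016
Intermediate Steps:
u(k, F) = -28 (u(k, F) = -4*(2 + 5) = -4*7 = -28)
(u(-4, 4)*(-9))*8 = -28*(-9)*8 = 252*8 = 2016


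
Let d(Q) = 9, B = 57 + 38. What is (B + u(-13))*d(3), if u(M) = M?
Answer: 738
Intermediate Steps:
B = 95
(B + u(-13))*d(3) = (95 - 13)*9 = 82*9 = 738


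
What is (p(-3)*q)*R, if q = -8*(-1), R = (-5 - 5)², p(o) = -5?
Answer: -4000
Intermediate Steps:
R = 100 (R = (-10)² = 100)
q = 8
(p(-3)*q)*R = -5*8*100 = -40*100 = -4000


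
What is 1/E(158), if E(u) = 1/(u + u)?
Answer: 316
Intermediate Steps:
E(u) = 1/(2*u)
1/E(158) = 1/((½)/158) = 1/((½)*(1/158)) = 1/(1/316) = 316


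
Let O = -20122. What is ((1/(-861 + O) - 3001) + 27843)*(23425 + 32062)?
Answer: 28923136141595/20983 ≈ 1.3784e+9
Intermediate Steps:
((1/(-861 + O) - 3001) + 27843)*(23425 + 32062) = ((1/(-861 - 20122) - 3001) + 27843)*(23425 + 32062) = ((1/(-20983) - 3001) + 27843)*55487 = ((-1/20983 - 3001) + 27843)*55487 = (-62969984/20983 + 27843)*55487 = (521259685/20983)*55487 = 28923136141595/20983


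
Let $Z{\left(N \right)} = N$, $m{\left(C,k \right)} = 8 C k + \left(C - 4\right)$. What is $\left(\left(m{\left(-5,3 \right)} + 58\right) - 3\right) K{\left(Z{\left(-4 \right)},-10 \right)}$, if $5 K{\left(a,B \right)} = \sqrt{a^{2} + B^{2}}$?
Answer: $- \frac{148 \sqrt{29}}{5} \approx -159.4$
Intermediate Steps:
$m{\left(C,k \right)} = -4 + C + 8 C k$ ($m{\left(C,k \right)} = 8 C k + \left(-4 + C\right) = -4 + C + 8 C k$)
$K{\left(a,B \right)} = \frac{\sqrt{B^{2} + a^{2}}}{5}$ ($K{\left(a,B \right)} = \frac{\sqrt{a^{2} + B^{2}}}{5} = \frac{\sqrt{B^{2} + a^{2}}}{5}$)
$\left(\left(m{\left(-5,3 \right)} + 58\right) - 3\right) K{\left(Z{\left(-4 \right)},-10 \right)} = \left(\left(\left(-4 - 5 + 8 \left(-5\right) 3\right) + 58\right) - 3\right) \frac{\sqrt{\left(-10\right)^{2} + \left(-4\right)^{2}}}{5} = \left(\left(\left(-4 - 5 - 120\right) + 58\right) - 3\right) \frac{\sqrt{100 + 16}}{5} = \left(\left(-129 + 58\right) - 3\right) \frac{\sqrt{116}}{5} = \left(-71 - 3\right) \frac{2 \sqrt{29}}{5} = - 74 \frac{2 \sqrt{29}}{5} = - \frac{148 \sqrt{29}}{5}$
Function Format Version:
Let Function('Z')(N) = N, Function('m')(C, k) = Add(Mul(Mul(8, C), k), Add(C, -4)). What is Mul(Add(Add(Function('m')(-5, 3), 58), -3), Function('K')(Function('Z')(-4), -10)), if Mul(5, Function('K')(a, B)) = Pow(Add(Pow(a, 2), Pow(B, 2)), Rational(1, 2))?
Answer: Mul(Rational(-148, 5), Pow(29, Rational(1, 2))) ≈ -159.40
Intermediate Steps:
Function('m')(C, k) = Add(-4, C, Mul(8, C, k)) (Function('m')(C, k) = Add(Mul(8, C, k), Add(-4, C)) = Add(-4, C, Mul(8, C, k)))
Function('K')(a, B) = Mul(Rational(1, 5), Pow(Add(Pow(B, 2), Pow(a, 2)), Rational(1, 2))) (Function('K')(a, B) = Mul(Rational(1, 5), Pow(Add(Pow(a, 2), Pow(B, 2)), Rational(1, 2))) = Mul(Rational(1, 5), Pow(Add(Pow(B, 2), Pow(a, 2)), Rational(1, 2))))
Mul(Add(Add(Function('m')(-5, 3), 58), -3), Function('K')(Function('Z')(-4), -10)) = Mul(Add(Add(Add(-4, -5, Mul(8, -5, 3)), 58), -3), Mul(Rational(1, 5), Pow(Add(Pow(-10, 2), Pow(-4, 2)), Rational(1, 2)))) = Mul(Add(Add(Add(-4, -5, -120), 58), -3), Mul(Rational(1, 5), Pow(Add(100, 16), Rational(1, 2)))) = Mul(Add(Add(-129, 58), -3), Mul(Rational(1, 5), Pow(116, Rational(1, 2)))) = Mul(Add(-71, -3), Mul(Rational(1, 5), Mul(2, Pow(29, Rational(1, 2))))) = Mul(-74, Mul(Rational(2, 5), Pow(29, Rational(1, 2)))) = Mul(Rational(-148, 5), Pow(29, Rational(1, 2)))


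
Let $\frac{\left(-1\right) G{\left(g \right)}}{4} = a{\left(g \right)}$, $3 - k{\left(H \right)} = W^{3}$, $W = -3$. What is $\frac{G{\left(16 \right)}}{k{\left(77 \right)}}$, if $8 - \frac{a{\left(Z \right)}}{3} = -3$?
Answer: $- \frac{22}{5} \approx -4.4$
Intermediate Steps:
$a{\left(Z \right)} = 33$ ($a{\left(Z \right)} = 24 - -9 = 24 + 9 = 33$)
$k{\left(H \right)} = 30$ ($k{\left(H \right)} = 3 - \left(-3\right)^{3} = 3 - -27 = 3 + 27 = 30$)
$G{\left(g \right)} = -132$ ($G{\left(g \right)} = \left(-4\right) 33 = -132$)
$\frac{G{\left(16 \right)}}{k{\left(77 \right)}} = - \frac{132}{30} = \left(-132\right) \frac{1}{30} = - \frac{22}{5}$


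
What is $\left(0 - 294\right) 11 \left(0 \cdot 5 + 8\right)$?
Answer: $-25872$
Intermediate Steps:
$\left(0 - 294\right) 11 \left(0 \cdot 5 + 8\right) = - 294 \cdot 11 \left(0 + 8\right) = - 294 \cdot 11 \cdot 8 = \left(-294\right) 88 = -25872$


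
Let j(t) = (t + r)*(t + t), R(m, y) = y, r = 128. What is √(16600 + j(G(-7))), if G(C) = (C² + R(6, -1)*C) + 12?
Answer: 2*√10814 ≈ 207.98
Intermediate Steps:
G(C) = 12 + C² - C (G(C) = (C² - C) + 12 = 12 + C² - C)
j(t) = 2*t*(128 + t) (j(t) = (t + 128)*(t + t) = (128 + t)*(2*t) = 2*t*(128 + t))
√(16600 + j(G(-7))) = √(16600 + 2*(12 + (-7)² - 1*(-7))*(128 + (12 + (-7)² - 1*(-7)))) = √(16600 + 2*(12 + 49 + 7)*(128 + (12 + 49 + 7))) = √(16600 + 2*68*(128 + 68)) = √(16600 + 2*68*196) = √(16600 + 26656) = √43256 = 2*√10814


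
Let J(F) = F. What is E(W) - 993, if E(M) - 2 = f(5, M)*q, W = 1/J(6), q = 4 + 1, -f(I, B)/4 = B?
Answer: -2983/3 ≈ -994.33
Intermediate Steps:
f(I, B) = -4*B
q = 5
W = ⅙ (W = 1/6 = ⅙ ≈ 0.16667)
E(M) = 2 - 20*M (E(M) = 2 - 4*M*5 = 2 - 20*M)
E(W) - 993 = (2 - 20*⅙) - 993 = (2 - 10/3) - 993 = -4/3 - 993 = -2983/3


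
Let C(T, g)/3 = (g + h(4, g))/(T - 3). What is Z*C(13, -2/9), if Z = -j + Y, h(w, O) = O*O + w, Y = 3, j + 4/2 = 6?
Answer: -31/27 ≈ -1.1481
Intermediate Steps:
j = 4 (j = -2 + 6 = 4)
h(w, O) = w + O**2 (h(w, O) = O**2 + w = w + O**2)
C(T, g) = 3*(4 + g + g**2)/(-3 + T) (C(T, g) = 3*((g + (4 + g**2))/(T - 3)) = 3*((4 + g + g**2)/(-3 + T)) = 3*(4 + g + g**2)/(-3 + T))
Z = -1 (Z = -1*4 + 3 = -4 + 3 = -1)
Z*C(13, -2/9) = -3*(4 - 2/9 + (-2/9)**2)/(-3 + 13) = -3*(4 - 2*1/9 + (-2*1/9)**2)/10 = -3*(4 - 2/9 + (-2/9)**2)/10 = -3*(4 - 2/9 + 4/81)/10 = -3*310/(10*81) = -1*31/27 = -31/27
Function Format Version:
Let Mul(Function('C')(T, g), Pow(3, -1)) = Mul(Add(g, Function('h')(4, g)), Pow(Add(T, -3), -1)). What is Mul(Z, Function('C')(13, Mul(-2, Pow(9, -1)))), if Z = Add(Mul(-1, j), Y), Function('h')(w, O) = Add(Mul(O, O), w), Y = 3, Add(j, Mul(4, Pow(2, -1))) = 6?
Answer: Rational(-31, 27) ≈ -1.1481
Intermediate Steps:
j = 4 (j = Add(-2, 6) = 4)
Function('h')(w, O) = Add(w, Pow(O, 2)) (Function('h')(w, O) = Add(Pow(O, 2), w) = Add(w, Pow(O, 2)))
Function('C')(T, g) = Mul(3, Pow(Add(-3, T), -1), Add(4, g, Pow(g, 2))) (Function('C')(T, g) = Mul(3, Mul(Add(g, Add(4, Pow(g, 2))), Pow(Add(T, -3), -1))) = Mul(3, Mul(Add(4, g, Pow(g, 2)), Pow(Add(-3, T), -1))) = Mul(3, Mul(Pow(Add(-3, T), -1), Add(4, g, Pow(g, 2)))) = Mul(3, Pow(Add(-3, T), -1), Add(4, g, Pow(g, 2))))
Z = -1 (Z = Add(Mul(-1, 4), 3) = Add(-4, 3) = -1)
Mul(Z, Function('C')(13, Mul(-2, Pow(9, -1)))) = Mul(-1, Mul(3, Pow(Add(-3, 13), -1), Add(4, Mul(-2, Pow(9, -1)), Pow(Mul(-2, Pow(9, -1)), 2)))) = Mul(-1, Mul(3, Pow(10, -1), Add(4, Mul(-2, Rational(1, 9)), Pow(Mul(-2, Rational(1, 9)), 2)))) = Mul(-1, Mul(3, Rational(1, 10), Add(4, Rational(-2, 9), Pow(Rational(-2, 9), 2)))) = Mul(-1, Mul(3, Rational(1, 10), Add(4, Rational(-2, 9), Rational(4, 81)))) = Mul(-1, Mul(3, Rational(1, 10), Rational(310, 81))) = Mul(-1, Rational(31, 27)) = Rational(-31, 27)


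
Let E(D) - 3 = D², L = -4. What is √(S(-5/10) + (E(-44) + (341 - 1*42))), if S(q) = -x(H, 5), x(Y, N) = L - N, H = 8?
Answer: √2247 ≈ 47.403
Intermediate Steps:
x(Y, N) = -4 - N
E(D) = 3 + D²
S(q) = 9 (S(q) = -(-4 - 1*5) = -(-4 - 5) = -1*(-9) = 9)
√(S(-5/10) + (E(-44) + (341 - 1*42))) = √(9 + ((3 + (-44)²) + (341 - 1*42))) = √(9 + ((3 + 1936) + (341 - 42))) = √(9 + (1939 + 299)) = √(9 + 2238) = √2247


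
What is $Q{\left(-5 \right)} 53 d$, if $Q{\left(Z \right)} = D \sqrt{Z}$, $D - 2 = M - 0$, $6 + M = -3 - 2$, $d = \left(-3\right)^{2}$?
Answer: $- 4293 i \sqrt{5} \approx - 9599.4 i$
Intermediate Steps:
$d = 9$
$M = -11$ ($M = -6 - 5 = -11$)
$D = -9$ ($D = 2 - 11 = -9$)
$Q{\left(Z \right)} = - 9 \sqrt{Z}$
$Q{\left(-5 \right)} 53 d = - 9 \sqrt{-5} \cdot 53 \cdot 9 = - 9 i \sqrt{5} \cdot 53 \cdot 9 = - 477 i \sqrt{5} \cdot 9 = - 4293 i \sqrt{5}$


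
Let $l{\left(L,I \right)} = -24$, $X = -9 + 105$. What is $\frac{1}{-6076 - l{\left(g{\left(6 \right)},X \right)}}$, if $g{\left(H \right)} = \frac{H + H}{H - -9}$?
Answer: $- \frac{1}{6052} \approx -0.00016523$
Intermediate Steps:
$X = 96$
$g{\left(H \right)} = \frac{2 H}{9 + H}$ ($g{\left(H \right)} = \frac{2 H}{H + 9} = \frac{2 H}{9 + H}$)
$\frac{1}{-6076 - l{\left(g{\left(6 \right)},X \right)}} = \frac{1}{-6076 - -24} = \frac{1}{-6076 + 24} = \frac{1}{-6052} = - \frac{1}{6052}$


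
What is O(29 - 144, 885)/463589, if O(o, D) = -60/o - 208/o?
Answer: 268/53312735 ≈ 5.0269e-6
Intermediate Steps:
O(o, D) = -268/o
O(29 - 144, 885)/463589 = -268/(29 - 144)/463589 = -268/(-115)*(1/463589) = -268*(-1/115)*(1/463589) = (268/115)*(1/463589) = 268/53312735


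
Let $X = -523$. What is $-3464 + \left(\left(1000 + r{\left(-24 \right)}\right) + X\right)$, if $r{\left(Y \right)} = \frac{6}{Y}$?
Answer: $- \frac{11949}{4} \approx -2987.3$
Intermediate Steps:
$-3464 + \left(\left(1000 + r{\left(-24 \right)}\right) + X\right) = -3464 - \left(-477 + \frac{1}{4}\right) = -3464 + \left(\left(1000 + 6 \left(- \frac{1}{24}\right)\right) - 523\right) = -3464 + \left(\left(1000 - \frac{1}{4}\right) - 523\right) = -3464 + \left(\frac{3999}{4} - 523\right) = -3464 + \frac{1907}{4} = - \frac{11949}{4}$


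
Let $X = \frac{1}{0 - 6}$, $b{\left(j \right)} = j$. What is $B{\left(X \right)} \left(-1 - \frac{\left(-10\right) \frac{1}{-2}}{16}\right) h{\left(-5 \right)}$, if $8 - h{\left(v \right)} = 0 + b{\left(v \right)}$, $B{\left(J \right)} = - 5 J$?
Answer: $- \frac{455}{32} \approx -14.219$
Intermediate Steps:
$X = - \frac{1}{6}$ ($X = \frac{1}{-6} = - \frac{1}{6} \approx -0.16667$)
$h{\left(v \right)} = 8 - v$ ($h{\left(v \right)} = 8 - \left(0 + v\right) = 8 - v$)
$B{\left(X \right)} \left(-1 - \frac{\left(-10\right) \frac{1}{-2}}{16}\right) h{\left(-5 \right)} = \left(-5\right) \left(- \frac{1}{6}\right) \left(-1 - \frac{\left(-10\right) \frac{1}{-2}}{16}\right) \left(8 - -5\right) = \frac{5 \left(-1 - \left(-10\right) \left(- \frac{1}{2}\right) \frac{1}{16}\right)}{6} \left(8 + 5\right) = \frac{5 \left(-1 - 5 \cdot \frac{1}{16}\right)}{6} \cdot 13 = \frac{5 \left(-1 - \frac{5}{16}\right)}{6} \cdot 13 = \frac{5}{6} \left(- \frac{21}{16}\right) 13 = \left(- \frac{35}{32}\right) 13 = - \frac{455}{32}$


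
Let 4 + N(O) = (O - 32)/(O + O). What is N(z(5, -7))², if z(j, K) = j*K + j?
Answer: 7921/900 ≈ 8.8011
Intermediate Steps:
z(j, K) = j + K*j (z(j, K) = K*j + j = j + K*j)
N(O) = -4 + (-32 + O)/(2*O) (N(O) = -4 + (O - 32)/(O + O) = -4 + (-32 + O)/((2*O)) = -4 + (-32 + O)*(1/(2*O)) = -4 + (-32 + O)/(2*O))
N(z(5, -7))² = (-7/2 - 16*1/(5*(1 - 7)))² = (-7/2 - 16/(5*(-6)))² = (-7/2 - 16/(-30))² = (-7/2 - 16*(-1/30))² = (-7/2 + 8/15)² = (-89/30)² = 7921/900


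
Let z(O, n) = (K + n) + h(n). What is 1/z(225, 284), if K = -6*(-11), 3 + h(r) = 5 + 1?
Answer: 1/353 ≈ 0.0028329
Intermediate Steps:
h(r) = 3 (h(r) = -3 + (5 + 1) = -3 + 6 = 3)
K = 66
z(O, n) = 69 + n (z(O, n) = (66 + n) + 3 = 69 + n)
1/z(225, 284) = 1/(69 + 284) = 1/353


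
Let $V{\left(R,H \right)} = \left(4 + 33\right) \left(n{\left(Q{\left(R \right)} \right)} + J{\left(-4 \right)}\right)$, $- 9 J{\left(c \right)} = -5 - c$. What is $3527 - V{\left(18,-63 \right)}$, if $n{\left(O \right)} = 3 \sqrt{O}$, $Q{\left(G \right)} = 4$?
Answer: $\frac{29708}{9} \approx 3300.9$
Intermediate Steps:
$J{\left(c \right)} = \frac{5}{9} + \frac{c}{9}$ ($J{\left(c \right)} = - \frac{-5 - c}{9} = \frac{5}{9} + \frac{c}{9}$)
$V{\left(R,H \right)} = \frac{2035}{9}$ ($V{\left(R,H \right)} = \left(4 + 33\right) \left(3 \sqrt{4} + \left(\frac{5}{9} + \frac{1}{9} \left(-4\right)\right)\right) = 37 \left(3 \cdot 2 + \left(\frac{5}{9} - \frac{4}{9}\right)\right) = 37 \left(6 + \frac{1}{9}\right) = 37 \cdot \frac{55}{9} = \frac{2035}{9}$)
$3527 - V{\left(18,-63 \right)} = 3527 - \frac{2035}{9} = \frac{29708}{9}$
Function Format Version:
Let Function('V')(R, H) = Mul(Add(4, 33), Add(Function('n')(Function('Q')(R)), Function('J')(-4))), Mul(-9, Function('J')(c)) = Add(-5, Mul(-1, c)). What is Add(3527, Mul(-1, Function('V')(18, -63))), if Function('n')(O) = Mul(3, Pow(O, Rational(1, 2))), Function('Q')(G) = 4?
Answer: Rational(29708, 9) ≈ 3300.9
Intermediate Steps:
Function('J')(c) = Add(Rational(5, 9), Mul(Rational(1, 9), c)) (Function('J')(c) = Mul(Rational(-1, 9), Add(-5, Mul(-1, c))) = Add(Rational(5, 9), Mul(Rational(1, 9), c)))
Function('V')(R, H) = Rational(2035, 9) (Function('V')(R, H) = Mul(Add(4, 33), Add(Mul(3, Pow(4, Rational(1, 2))), Add(Rational(5, 9), Mul(Rational(1, 9), -4)))) = Mul(37, Add(Mul(3, 2), Add(Rational(5, 9), Rational(-4, 9)))) = Mul(37, Add(6, Rational(1, 9))) = Mul(37, Rational(55, 9)) = Rational(2035, 9))
Add(3527, Mul(-1, Function('V')(18, -63))) = Add(3527, Mul(-1, Rational(2035, 9))) = Add(3527, Rational(-2035, 9)) = Rational(29708, 9)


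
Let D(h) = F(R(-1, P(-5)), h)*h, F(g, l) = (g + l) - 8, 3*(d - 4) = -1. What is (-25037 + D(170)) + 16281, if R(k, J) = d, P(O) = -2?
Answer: 58222/3 ≈ 19407.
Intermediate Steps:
d = 11/3 (d = 4 + (⅓)*(-1) = 4 - ⅓ = 11/3 ≈ 3.6667)
R(k, J) = 11/3
F(g, l) = -8 + g + l
D(h) = h*(-13/3 + h) (D(h) = (-8 + 11/3 + h)*h = (-13/3 + h)*h = h*(-13/3 + h))
(-25037 + D(170)) + 16281 = (-25037 + (⅓)*170*(-13 + 3*170)) + 16281 = (-25037 + (⅓)*170*(-13 + 510)) + 16281 = (-25037 + (⅓)*170*497) + 16281 = (-25037 + 84490/3) + 16281 = 9379/3 + 16281 = 58222/3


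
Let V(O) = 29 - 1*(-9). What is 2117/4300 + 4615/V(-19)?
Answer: 9962473/81700 ≈ 121.94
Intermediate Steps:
V(O) = 38 (V(O) = 29 + 9 = 38)
2117/4300 + 4615/V(-19) = 2117/4300 + 4615/38 = 9962473/81700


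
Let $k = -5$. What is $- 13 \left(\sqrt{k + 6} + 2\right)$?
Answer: $-39$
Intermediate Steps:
$- 13 \left(\sqrt{k + 6} + 2\right) = - 13 \left(\sqrt{-5 + 6} + 2\right) = - 13 \left(\sqrt{1} + 2\right) = - 13 \left(1 + 2\right) = \left(-13\right) 3 = -39$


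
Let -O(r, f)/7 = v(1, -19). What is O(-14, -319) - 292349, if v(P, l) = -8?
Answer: -292293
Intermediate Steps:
O(r, f) = 56 (O(r, f) = -7*(-8) = 56)
O(-14, -319) - 292349 = 56 - 292349 = -292293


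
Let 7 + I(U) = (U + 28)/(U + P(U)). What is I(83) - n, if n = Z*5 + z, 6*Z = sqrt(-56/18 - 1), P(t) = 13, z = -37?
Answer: 997/32 - 5*I*sqrt(37)/18 ≈ 31.156 - 1.6897*I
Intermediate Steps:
Z = I*sqrt(37)/18 (Z = sqrt(-56/18 - 1)/6 = sqrt(-56*1/18 - 1)/6 = sqrt(-28/9 - 1)/6 = sqrt(-37/9)/6 = (I*sqrt(37)/3)/6 = I*sqrt(37)/18 ≈ 0.33793*I)
I(U) = -7 + (28 + U)/(13 + U) (I(U) = -7 + (U + 28)/(U + 13) = -7 + (28 + U)/(13 + U))
n = -37 + 5*I*sqrt(37)/18 (n = (I*sqrt(37)/18)*5 - 37 = 5*I*sqrt(37)/18 - 37 = -37 + 5*I*sqrt(37)/18 ≈ -37.0 + 1.6897*I)
I(83) - n = 3*(-21 - 2*83)/(13 + 83) - (-37 + 5*I*sqrt(37)/18) = 3*(-21 - 166)/96 + (37 - 5*I*sqrt(37)/18) = 3*(1/96)*(-187) + (37 - 5*I*sqrt(37)/18) = -187/32 + (37 - 5*I*sqrt(37)/18) = 997/32 - 5*I*sqrt(37)/18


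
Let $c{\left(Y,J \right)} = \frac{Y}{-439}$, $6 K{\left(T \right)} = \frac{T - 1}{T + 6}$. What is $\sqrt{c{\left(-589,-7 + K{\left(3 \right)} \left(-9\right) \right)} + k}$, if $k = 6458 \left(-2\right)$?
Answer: $\frac{i \sqrt{2488925865}}{439} \approx 113.64 i$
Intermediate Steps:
$K{\left(T \right)} = \frac{-1 + T}{6 \left(6 + T\right)}$ ($K{\left(T \right)} = \frac{\left(T - 1\right) \frac{1}{T + 6}}{6} = \frac{\left(-1 + T\right) \frac{1}{6 + T}}{6} = \frac{\frac{1}{6 + T} \left(-1 + T\right)}{6} = \frac{-1 + T}{6 \left(6 + T\right)}$)
$c{\left(Y,J \right)} = - \frac{Y}{439}$ ($c{\left(Y,J \right)} = Y \left(- \frac{1}{439}\right) = - \frac{Y}{439}$)
$k = -12916$
$\sqrt{c{\left(-589,-7 + K{\left(3 \right)} \left(-9\right) \right)} + k} = \sqrt{\left(- \frac{1}{439}\right) \left(-589\right) - 12916} = \sqrt{\frac{589}{439} - 12916} = \sqrt{- \frac{5669535}{439}} = \frac{i \sqrt{2488925865}}{439}$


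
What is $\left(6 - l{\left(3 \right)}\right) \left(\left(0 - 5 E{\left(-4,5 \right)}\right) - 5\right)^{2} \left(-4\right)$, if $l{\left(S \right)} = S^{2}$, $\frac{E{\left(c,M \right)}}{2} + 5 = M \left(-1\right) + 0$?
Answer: $108300$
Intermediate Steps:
$E{\left(c,M \right)} = -10 - 2 M$ ($E{\left(c,M \right)} = -10 + 2 \left(M \left(-1\right) + 0\right) = -10 + 2 \left(- M + 0\right) = -10 + 2 \left(- M\right) = -10 - 2 M$)
$\left(6 - l{\left(3 \right)}\right) \left(\left(0 - 5 E{\left(-4,5 \right)}\right) - 5\right)^{2} \left(-4\right) = \left(6 - 3^{2}\right) \left(\left(0 - 5 \left(-10 - 10\right)\right) - 5\right)^{2} \left(-4\right) = \left(6 - 9\right) \left(\left(0 - 5 \left(-10 - 10\right)\right) - 5\right)^{2} \left(-4\right) = \left(6 - 9\right) \left(\left(0 - -100\right) - 5\right)^{2} \left(-4\right) = - 3 \left(\left(0 + 100\right) - 5\right)^{2} \left(-4\right) = - 3 \left(100 - 5\right)^{2} \left(-4\right) = - 3 \cdot 95^{2} \left(-4\right) = \left(-3\right) 9025 \left(-4\right) = \left(-27075\right) \left(-4\right) = 108300$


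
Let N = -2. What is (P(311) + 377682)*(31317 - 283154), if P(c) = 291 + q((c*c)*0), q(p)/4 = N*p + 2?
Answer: -95189601097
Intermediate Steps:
q(p) = 8 - 8*p (q(p) = 4*(-2*p + 2) = 4*(2 - 2*p) = 8 - 8*p)
P(c) = 299 (P(c) = 291 + (8 - 8*c*c*0) = 291 + (8 - 8*c²*0) = 291 + (8 - 8*0) = 291 + (8 + 0) = 291 + 8 = 299)
(P(311) + 377682)*(31317 - 283154) = (299 + 377682)*(31317 - 283154) = 377981*(-251837) = -95189601097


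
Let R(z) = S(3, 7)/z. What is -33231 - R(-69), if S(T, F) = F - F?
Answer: -33231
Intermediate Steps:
S(T, F) = 0
R(z) = 0 (R(z) = 0/z = 0)
-33231 - R(-69) = -33231 - 1*0 = -33231 + 0 = -33231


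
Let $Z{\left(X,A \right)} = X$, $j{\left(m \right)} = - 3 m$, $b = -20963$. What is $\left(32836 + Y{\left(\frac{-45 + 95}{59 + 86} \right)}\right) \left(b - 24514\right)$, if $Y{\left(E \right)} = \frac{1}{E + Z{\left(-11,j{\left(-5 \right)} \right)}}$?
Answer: $- \frac{153807685905}{103} \approx -1.4933 \cdot 10^{9}$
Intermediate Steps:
$Y{\left(E \right)} = \frac{1}{-11 + E}$ ($Y{\left(E \right)} = \frac{1}{E - 11} = \frac{1}{-11 + E}$)
$\left(32836 + Y{\left(\frac{-45 + 95}{59 + 86} \right)}\right) \left(b - 24514\right) = \left(32836 + \frac{1}{-11 + \frac{-45 + 95}{59 + 86}}\right) \left(-20963 - 24514\right) = \left(32836 + \frac{1}{-11 + \frac{50}{145}}\right) \left(-45477\right) = \left(32836 + \frac{1}{-11 + 50 \cdot \frac{1}{145}}\right) \left(-45477\right) = \left(32836 + \frac{1}{-11 + \frac{10}{29}}\right) \left(-45477\right) = \left(32836 + \frac{1}{- \frac{309}{29}}\right) \left(-45477\right) = \left(32836 - \frac{29}{309}\right) \left(-45477\right) = \frac{10146295}{309} \left(-45477\right) = - \frac{153807685905}{103}$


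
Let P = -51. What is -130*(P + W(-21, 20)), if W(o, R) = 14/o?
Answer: 20150/3 ≈ 6716.7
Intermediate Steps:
-130*(P + W(-21, 20)) = -130*(-51 + 14/(-21)) = -130*(-51 + 14*(-1/21)) = -130*(-51 - ⅔) = -130*(-155/3) = 20150/3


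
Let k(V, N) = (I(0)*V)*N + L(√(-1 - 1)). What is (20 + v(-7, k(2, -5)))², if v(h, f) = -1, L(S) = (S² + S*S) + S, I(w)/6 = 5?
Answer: 361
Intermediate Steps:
I(w) = 30 (I(w) = 6*5 = 30)
L(S) = S + 2*S² (L(S) = (S² + S²) + S = 2*S² + S = S + 2*S²)
k(V, N) = 30*N*V + I*√2*(1 + 2*I*√2) (k(V, N) = (30*V)*N + √(-1 - 1)*(1 + 2*√(-1 - 1)) = 30*N*V + √(-2)*(1 + 2*√(-2)) = 30*N*V + (I*√2)*(1 + 2*(I*√2)) = 30*N*V + (I*√2)*(1 + 2*I*√2) = 30*N*V + I*√2*(1 + 2*I*√2))
(20 + v(-7, k(2, -5)))² = (20 - 1)² = 19² = 361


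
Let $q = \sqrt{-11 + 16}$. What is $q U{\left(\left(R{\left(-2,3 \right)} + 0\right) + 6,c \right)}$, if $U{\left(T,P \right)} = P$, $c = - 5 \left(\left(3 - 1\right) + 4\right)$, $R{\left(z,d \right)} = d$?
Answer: $- 30 \sqrt{5} \approx -67.082$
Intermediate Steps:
$c = -30$ ($c = - 5 \left(\left(3 - 1\right) + 4\right) = - 5 \left(2 + 4\right) = \left(-5\right) 6 = -30$)
$q = \sqrt{5} \approx 2.2361$
$q U{\left(\left(R{\left(-2,3 \right)} + 0\right) + 6,c \right)} = \sqrt{5} \left(-30\right) = - 30 \sqrt{5}$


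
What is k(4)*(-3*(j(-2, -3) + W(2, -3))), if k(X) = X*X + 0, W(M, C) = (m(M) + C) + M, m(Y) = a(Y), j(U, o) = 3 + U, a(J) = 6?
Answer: -288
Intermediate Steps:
m(Y) = 6
W(M, C) = 6 + C + M (W(M, C) = (6 + C) + M = 6 + C + M)
k(X) = X² (k(X) = X² + 0 = X²)
k(4)*(-3*(j(-2, -3) + W(2, -3))) = 4²*(-3*((3 - 2) + (6 - 3 + 2))) = 16*(-3*(1 + 5)) = 16*(-3*6) = 16*(-18) = -288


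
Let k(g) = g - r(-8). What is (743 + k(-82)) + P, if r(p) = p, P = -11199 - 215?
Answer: -10745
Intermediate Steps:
P = -11414
k(g) = 8 + g (k(g) = g - 1*(-8) = g + 8 = 8 + g)
(743 + k(-82)) + P = (743 + (8 - 82)) - 11414 = (743 - 74) - 11414 = 669 - 11414 = -10745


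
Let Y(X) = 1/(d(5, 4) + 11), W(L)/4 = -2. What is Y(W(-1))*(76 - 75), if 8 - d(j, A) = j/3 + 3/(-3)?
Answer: 3/55 ≈ 0.054545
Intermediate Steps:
W(L) = -8 (W(L) = 4*(-2) = -8)
d(j, A) = 9 - j/3 (d(j, A) = 8 - (j/3 + 3/(-3)) = 8 - (j*(⅓) + 3*(-⅓)) = 8 - (j/3 - 1) = 8 - (-1 + j/3) = 8 + (1 - j/3) = 9 - j/3)
Y(X) = 3/55 (Y(X) = 1/((9 - ⅓*5) + 11) = 1/((9 - 5/3) + 11) = 1/(22/3 + 11) = 1/(55/3) = 3/55)
Y(W(-1))*(76 - 75) = 3*(76 - 75)/55 = (3/55)*1 = 3/55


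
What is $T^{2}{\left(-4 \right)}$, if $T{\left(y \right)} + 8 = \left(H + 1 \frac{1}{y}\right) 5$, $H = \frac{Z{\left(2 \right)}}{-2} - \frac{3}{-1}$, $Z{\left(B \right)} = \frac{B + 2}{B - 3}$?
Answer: $\frac{3969}{16} \approx 248.06$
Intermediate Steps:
$Z{\left(B \right)} = \frac{2 + B}{-3 + B}$
$H = 5$ ($H = \frac{\frac{1}{-3 + 2} \left(2 + 2\right)}{-2} - \frac{3}{-1} = \frac{1}{-1} \cdot 4 \left(- \frac{1}{2}\right) - -3 = \left(-1\right) 4 \left(- \frac{1}{2}\right) + 3 = \left(-4\right) \left(- \frac{1}{2}\right) + 3 = 2 + 3 = 5$)
$T{\left(y \right)} = 17 + \frac{5}{y}$ ($T{\left(y \right)} = -8 + \left(5 + 1 \frac{1}{y}\right) 5 = -8 + \left(5 + \frac{1}{y}\right) 5 = -8 + \left(25 + \frac{5}{y}\right) = 17 + \frac{5}{y}$)
$T^{2}{\left(-4 \right)} = \left(17 + \frac{5}{-4}\right)^{2} = \left(17 + 5 \left(- \frac{1}{4}\right)\right)^{2} = \left(17 - \frac{5}{4}\right)^{2} = \left(\frac{63}{4}\right)^{2} = \frac{3969}{16}$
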